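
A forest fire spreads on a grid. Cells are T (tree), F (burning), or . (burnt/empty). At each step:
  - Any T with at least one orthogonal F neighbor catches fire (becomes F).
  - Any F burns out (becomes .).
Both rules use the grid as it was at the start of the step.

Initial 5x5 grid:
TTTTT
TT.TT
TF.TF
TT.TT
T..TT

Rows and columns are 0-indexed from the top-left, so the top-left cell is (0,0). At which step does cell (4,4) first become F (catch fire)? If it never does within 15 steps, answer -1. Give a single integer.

Step 1: cell (4,4)='T' (+6 fires, +2 burnt)
Step 2: cell (4,4)='F' (+7 fires, +6 burnt)
  -> target ignites at step 2
Step 3: cell (4,4)='.' (+5 fires, +7 burnt)
Step 4: cell (4,4)='.' (+0 fires, +5 burnt)
  fire out at step 4

2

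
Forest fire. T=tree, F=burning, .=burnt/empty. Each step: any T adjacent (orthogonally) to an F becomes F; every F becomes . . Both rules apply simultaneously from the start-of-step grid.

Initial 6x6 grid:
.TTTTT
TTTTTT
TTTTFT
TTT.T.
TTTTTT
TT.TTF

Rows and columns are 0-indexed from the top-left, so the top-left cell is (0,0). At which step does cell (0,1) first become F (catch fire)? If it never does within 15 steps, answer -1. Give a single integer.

Step 1: cell (0,1)='T' (+6 fires, +2 burnt)
Step 2: cell (0,1)='T' (+6 fires, +6 burnt)
Step 3: cell (0,1)='T' (+6 fires, +6 burnt)
Step 4: cell (0,1)='T' (+5 fires, +6 burnt)
Step 5: cell (0,1)='F' (+4 fires, +5 burnt)
  -> target ignites at step 5
Step 6: cell (0,1)='.' (+2 fires, +4 burnt)
Step 7: cell (0,1)='.' (+1 fires, +2 burnt)
Step 8: cell (0,1)='.' (+0 fires, +1 burnt)
  fire out at step 8

5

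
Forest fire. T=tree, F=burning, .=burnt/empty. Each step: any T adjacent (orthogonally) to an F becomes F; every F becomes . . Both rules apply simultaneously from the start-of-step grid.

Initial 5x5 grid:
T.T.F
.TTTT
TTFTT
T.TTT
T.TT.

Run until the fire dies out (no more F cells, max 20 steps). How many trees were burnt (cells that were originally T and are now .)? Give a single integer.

Step 1: +5 fires, +2 burnt (F count now 5)
Step 2: +7 fires, +5 burnt (F count now 7)
Step 3: +3 fires, +7 burnt (F count now 3)
Step 4: +1 fires, +3 burnt (F count now 1)
Step 5: +0 fires, +1 burnt (F count now 0)
Fire out after step 5
Initially T: 17, now '.': 24
Total burnt (originally-T cells now '.'): 16

Answer: 16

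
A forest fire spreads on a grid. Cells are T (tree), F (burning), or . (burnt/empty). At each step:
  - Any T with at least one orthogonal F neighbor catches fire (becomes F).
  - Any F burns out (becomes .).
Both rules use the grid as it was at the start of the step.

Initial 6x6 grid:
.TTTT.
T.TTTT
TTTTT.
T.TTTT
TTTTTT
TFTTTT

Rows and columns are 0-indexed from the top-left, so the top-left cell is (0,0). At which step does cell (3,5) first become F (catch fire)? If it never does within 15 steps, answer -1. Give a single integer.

Step 1: cell (3,5)='T' (+3 fires, +1 burnt)
Step 2: cell (3,5)='T' (+3 fires, +3 burnt)
Step 3: cell (3,5)='T' (+4 fires, +3 burnt)
Step 4: cell (3,5)='T' (+5 fires, +4 burnt)
Step 5: cell (3,5)='T' (+6 fires, +5 burnt)
Step 6: cell (3,5)='F' (+4 fires, +6 burnt)
  -> target ignites at step 6
Step 7: cell (3,5)='.' (+3 fires, +4 burnt)
Step 8: cell (3,5)='.' (+2 fires, +3 burnt)
Step 9: cell (3,5)='.' (+0 fires, +2 burnt)
  fire out at step 9

6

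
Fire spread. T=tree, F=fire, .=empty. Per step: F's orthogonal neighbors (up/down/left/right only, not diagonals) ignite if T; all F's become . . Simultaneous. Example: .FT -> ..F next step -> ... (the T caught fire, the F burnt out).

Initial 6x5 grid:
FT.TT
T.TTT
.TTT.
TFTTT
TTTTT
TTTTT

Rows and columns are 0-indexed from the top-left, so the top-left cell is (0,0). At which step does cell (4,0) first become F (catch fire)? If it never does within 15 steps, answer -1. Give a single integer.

Step 1: cell (4,0)='T' (+6 fires, +2 burnt)
Step 2: cell (4,0)='F' (+5 fires, +6 burnt)
  -> target ignites at step 2
Step 3: cell (4,0)='.' (+6 fires, +5 burnt)
Step 4: cell (4,0)='.' (+3 fires, +6 burnt)
Step 5: cell (4,0)='.' (+3 fires, +3 burnt)
Step 6: cell (4,0)='.' (+1 fires, +3 burnt)
Step 7: cell (4,0)='.' (+0 fires, +1 burnt)
  fire out at step 7

2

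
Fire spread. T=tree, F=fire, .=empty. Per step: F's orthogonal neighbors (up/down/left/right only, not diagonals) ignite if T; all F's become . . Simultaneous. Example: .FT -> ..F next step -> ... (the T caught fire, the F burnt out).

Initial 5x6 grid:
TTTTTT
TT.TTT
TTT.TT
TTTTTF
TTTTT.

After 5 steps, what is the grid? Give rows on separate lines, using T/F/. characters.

Step 1: 2 trees catch fire, 1 burn out
  TTTTTT
  TT.TTT
  TTT.TF
  TTTTF.
  TTTTT.
Step 2: 4 trees catch fire, 2 burn out
  TTTTTT
  TT.TTF
  TTT.F.
  TTTF..
  TTTTF.
Step 3: 4 trees catch fire, 4 burn out
  TTTTTF
  TT.TF.
  TTT...
  TTF...
  TTTF..
Step 4: 5 trees catch fire, 4 burn out
  TTTTF.
  TT.F..
  TTF...
  TF....
  TTF...
Step 5: 4 trees catch fire, 5 burn out
  TTTF..
  TT....
  TF....
  F.....
  TF....

TTTF..
TT....
TF....
F.....
TF....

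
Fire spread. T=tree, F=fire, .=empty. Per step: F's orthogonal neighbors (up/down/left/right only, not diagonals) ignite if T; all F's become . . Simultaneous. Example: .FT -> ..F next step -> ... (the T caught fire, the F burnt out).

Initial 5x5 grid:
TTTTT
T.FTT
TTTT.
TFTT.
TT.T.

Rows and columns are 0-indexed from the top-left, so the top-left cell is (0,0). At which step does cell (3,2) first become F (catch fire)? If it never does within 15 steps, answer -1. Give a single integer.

Step 1: cell (3,2)='F' (+7 fires, +2 burnt)
  -> target ignites at step 1
Step 2: cell (3,2)='.' (+7 fires, +7 burnt)
Step 3: cell (3,2)='.' (+4 fires, +7 burnt)
Step 4: cell (3,2)='.' (+0 fires, +4 burnt)
  fire out at step 4

1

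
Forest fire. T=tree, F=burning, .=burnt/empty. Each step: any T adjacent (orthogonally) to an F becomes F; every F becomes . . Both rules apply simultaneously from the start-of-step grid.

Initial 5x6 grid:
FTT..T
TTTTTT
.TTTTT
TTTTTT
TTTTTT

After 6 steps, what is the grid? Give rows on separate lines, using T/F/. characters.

Step 1: 2 trees catch fire, 1 burn out
  .FT..T
  FTTTTT
  .TTTTT
  TTTTTT
  TTTTTT
Step 2: 2 trees catch fire, 2 burn out
  ..F..T
  .FTTTT
  .TTTTT
  TTTTTT
  TTTTTT
Step 3: 2 trees catch fire, 2 burn out
  .....T
  ..FTTT
  .FTTTT
  TTTTTT
  TTTTTT
Step 4: 3 trees catch fire, 2 burn out
  .....T
  ...FTT
  ..FTTT
  TFTTTT
  TTTTTT
Step 5: 5 trees catch fire, 3 burn out
  .....T
  ....FT
  ...FTT
  F.FTTT
  TFTTTT
Step 6: 5 trees catch fire, 5 burn out
  .....T
  .....F
  ....FT
  ...FTT
  F.FTTT

.....T
.....F
....FT
...FTT
F.FTTT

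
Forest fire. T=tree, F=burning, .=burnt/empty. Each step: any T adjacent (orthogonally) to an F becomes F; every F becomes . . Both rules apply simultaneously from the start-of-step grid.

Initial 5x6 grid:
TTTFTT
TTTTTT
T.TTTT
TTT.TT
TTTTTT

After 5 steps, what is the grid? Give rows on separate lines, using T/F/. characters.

Step 1: 3 trees catch fire, 1 burn out
  TTF.FT
  TTTFTT
  T.TTTT
  TTT.TT
  TTTTTT
Step 2: 5 trees catch fire, 3 burn out
  TF...F
  TTF.FT
  T.TFTT
  TTT.TT
  TTTTTT
Step 3: 5 trees catch fire, 5 burn out
  F.....
  TF...F
  T.F.FT
  TTT.TT
  TTTTTT
Step 4: 4 trees catch fire, 5 burn out
  ......
  F.....
  T....F
  TTF.FT
  TTTTTT
Step 5: 5 trees catch fire, 4 burn out
  ......
  ......
  F.....
  TF...F
  TTFTFT

......
......
F.....
TF...F
TTFTFT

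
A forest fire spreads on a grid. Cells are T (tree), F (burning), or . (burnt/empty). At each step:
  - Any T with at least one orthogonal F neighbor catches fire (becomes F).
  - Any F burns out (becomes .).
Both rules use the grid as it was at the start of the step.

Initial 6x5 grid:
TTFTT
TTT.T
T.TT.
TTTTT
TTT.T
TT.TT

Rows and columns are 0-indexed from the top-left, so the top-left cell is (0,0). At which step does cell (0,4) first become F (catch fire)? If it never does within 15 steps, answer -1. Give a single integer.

Step 1: cell (0,4)='T' (+3 fires, +1 burnt)
Step 2: cell (0,4)='F' (+4 fires, +3 burnt)
  -> target ignites at step 2
Step 3: cell (0,4)='.' (+4 fires, +4 burnt)
Step 4: cell (0,4)='.' (+4 fires, +4 burnt)
Step 5: cell (0,4)='.' (+3 fires, +4 burnt)
Step 6: cell (0,4)='.' (+3 fires, +3 burnt)
Step 7: cell (0,4)='.' (+2 fires, +3 burnt)
Step 8: cell (0,4)='.' (+1 fires, +2 burnt)
Step 9: cell (0,4)='.' (+0 fires, +1 burnt)
  fire out at step 9

2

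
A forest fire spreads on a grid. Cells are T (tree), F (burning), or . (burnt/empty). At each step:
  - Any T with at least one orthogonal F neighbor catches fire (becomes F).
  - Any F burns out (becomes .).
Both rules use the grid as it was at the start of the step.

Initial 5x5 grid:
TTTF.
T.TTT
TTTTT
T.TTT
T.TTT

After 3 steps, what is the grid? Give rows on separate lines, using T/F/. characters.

Step 1: 2 trees catch fire, 1 burn out
  TTF..
  T.TFT
  TTTTT
  T.TTT
  T.TTT
Step 2: 4 trees catch fire, 2 burn out
  TF...
  T.F.F
  TTTFT
  T.TTT
  T.TTT
Step 3: 4 trees catch fire, 4 burn out
  F....
  T....
  TTF.F
  T.TFT
  T.TTT

F....
T....
TTF.F
T.TFT
T.TTT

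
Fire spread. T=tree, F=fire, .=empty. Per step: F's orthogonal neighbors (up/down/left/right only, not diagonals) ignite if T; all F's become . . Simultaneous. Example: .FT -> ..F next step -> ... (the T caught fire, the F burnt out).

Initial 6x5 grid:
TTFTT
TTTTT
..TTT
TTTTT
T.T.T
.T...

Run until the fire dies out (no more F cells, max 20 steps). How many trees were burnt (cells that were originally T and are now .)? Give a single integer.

Step 1: +3 fires, +1 burnt (F count now 3)
Step 2: +5 fires, +3 burnt (F count now 5)
Step 3: +4 fires, +5 burnt (F count now 4)
Step 4: +4 fires, +4 burnt (F count now 4)
Step 5: +2 fires, +4 burnt (F count now 2)
Step 6: +2 fires, +2 burnt (F count now 2)
Step 7: +0 fires, +2 burnt (F count now 0)
Fire out after step 7
Initially T: 21, now '.': 29
Total burnt (originally-T cells now '.'): 20

Answer: 20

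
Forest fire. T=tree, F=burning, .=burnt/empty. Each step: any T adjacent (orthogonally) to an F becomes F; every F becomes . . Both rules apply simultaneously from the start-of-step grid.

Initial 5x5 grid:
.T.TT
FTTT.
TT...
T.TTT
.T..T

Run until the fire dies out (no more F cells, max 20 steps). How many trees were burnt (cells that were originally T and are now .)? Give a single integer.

Answer: 9

Derivation:
Step 1: +2 fires, +1 burnt (F count now 2)
Step 2: +4 fires, +2 burnt (F count now 4)
Step 3: +1 fires, +4 burnt (F count now 1)
Step 4: +1 fires, +1 burnt (F count now 1)
Step 5: +1 fires, +1 burnt (F count now 1)
Step 6: +0 fires, +1 burnt (F count now 0)
Fire out after step 6
Initially T: 14, now '.': 20
Total burnt (originally-T cells now '.'): 9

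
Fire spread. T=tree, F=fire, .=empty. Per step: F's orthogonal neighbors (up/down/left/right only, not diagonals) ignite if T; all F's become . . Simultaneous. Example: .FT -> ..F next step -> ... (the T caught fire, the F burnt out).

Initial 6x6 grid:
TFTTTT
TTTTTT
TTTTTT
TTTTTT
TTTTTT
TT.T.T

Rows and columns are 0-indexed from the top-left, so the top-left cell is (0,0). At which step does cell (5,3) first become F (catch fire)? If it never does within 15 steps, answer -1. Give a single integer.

Step 1: cell (5,3)='T' (+3 fires, +1 burnt)
Step 2: cell (5,3)='T' (+4 fires, +3 burnt)
Step 3: cell (5,3)='T' (+5 fires, +4 burnt)
Step 4: cell (5,3)='T' (+6 fires, +5 burnt)
Step 5: cell (5,3)='T' (+6 fires, +6 burnt)
Step 6: cell (5,3)='T' (+4 fires, +6 burnt)
Step 7: cell (5,3)='F' (+3 fires, +4 burnt)
  -> target ignites at step 7
Step 8: cell (5,3)='.' (+1 fires, +3 burnt)
Step 9: cell (5,3)='.' (+1 fires, +1 burnt)
Step 10: cell (5,3)='.' (+0 fires, +1 burnt)
  fire out at step 10

7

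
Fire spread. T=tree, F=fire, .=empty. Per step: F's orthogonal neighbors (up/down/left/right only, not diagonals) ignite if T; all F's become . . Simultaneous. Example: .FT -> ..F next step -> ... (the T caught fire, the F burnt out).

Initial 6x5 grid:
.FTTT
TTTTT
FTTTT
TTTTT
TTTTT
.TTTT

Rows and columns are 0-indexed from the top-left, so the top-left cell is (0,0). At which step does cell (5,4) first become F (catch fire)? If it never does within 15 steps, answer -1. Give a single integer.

Step 1: cell (5,4)='T' (+5 fires, +2 burnt)
Step 2: cell (5,4)='T' (+5 fires, +5 burnt)
Step 3: cell (5,4)='T' (+5 fires, +5 burnt)
Step 4: cell (5,4)='T' (+5 fires, +5 burnt)
Step 5: cell (5,4)='T' (+3 fires, +5 burnt)
Step 6: cell (5,4)='T' (+2 fires, +3 burnt)
Step 7: cell (5,4)='F' (+1 fires, +2 burnt)
  -> target ignites at step 7
Step 8: cell (5,4)='.' (+0 fires, +1 burnt)
  fire out at step 8

7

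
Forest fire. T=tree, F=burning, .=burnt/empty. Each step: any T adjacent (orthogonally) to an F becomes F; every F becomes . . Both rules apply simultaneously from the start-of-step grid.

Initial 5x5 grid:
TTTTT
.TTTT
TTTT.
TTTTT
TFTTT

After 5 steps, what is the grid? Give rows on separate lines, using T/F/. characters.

Step 1: 3 trees catch fire, 1 burn out
  TTTTT
  .TTTT
  TTTT.
  TFTTT
  F.FTT
Step 2: 4 trees catch fire, 3 burn out
  TTTTT
  .TTTT
  TFTT.
  F.FTT
  ...FT
Step 3: 5 trees catch fire, 4 burn out
  TTTTT
  .FTTT
  F.FT.
  ...FT
  ....F
Step 4: 4 trees catch fire, 5 burn out
  TFTTT
  ..FTT
  ...F.
  ....F
  .....
Step 5: 3 trees catch fire, 4 burn out
  F.FTT
  ...FT
  .....
  .....
  .....

F.FTT
...FT
.....
.....
.....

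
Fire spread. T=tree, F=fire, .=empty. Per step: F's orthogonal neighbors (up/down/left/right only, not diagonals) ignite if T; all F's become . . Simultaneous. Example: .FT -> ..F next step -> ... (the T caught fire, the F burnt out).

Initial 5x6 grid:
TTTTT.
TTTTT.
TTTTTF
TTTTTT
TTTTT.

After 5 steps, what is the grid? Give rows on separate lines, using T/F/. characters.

Step 1: 2 trees catch fire, 1 burn out
  TTTTT.
  TTTTT.
  TTTTF.
  TTTTTF
  TTTTT.
Step 2: 3 trees catch fire, 2 burn out
  TTTTT.
  TTTTF.
  TTTF..
  TTTTF.
  TTTTT.
Step 3: 5 trees catch fire, 3 burn out
  TTTTF.
  TTTF..
  TTF...
  TTTF..
  TTTTF.
Step 4: 5 trees catch fire, 5 burn out
  TTTF..
  TTF...
  TF....
  TTF...
  TTTF..
Step 5: 5 trees catch fire, 5 burn out
  TTF...
  TF....
  F.....
  TF....
  TTF...

TTF...
TF....
F.....
TF....
TTF...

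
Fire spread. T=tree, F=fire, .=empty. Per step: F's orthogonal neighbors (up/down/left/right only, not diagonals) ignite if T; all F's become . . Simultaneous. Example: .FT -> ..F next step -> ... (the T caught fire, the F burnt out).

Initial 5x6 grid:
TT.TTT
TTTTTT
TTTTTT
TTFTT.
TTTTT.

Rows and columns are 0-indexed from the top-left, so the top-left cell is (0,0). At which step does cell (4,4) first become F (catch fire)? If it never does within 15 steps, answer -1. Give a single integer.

Step 1: cell (4,4)='T' (+4 fires, +1 burnt)
Step 2: cell (4,4)='T' (+7 fires, +4 burnt)
Step 3: cell (4,4)='F' (+6 fires, +7 burnt)
  -> target ignites at step 3
Step 4: cell (4,4)='.' (+5 fires, +6 burnt)
Step 5: cell (4,4)='.' (+3 fires, +5 burnt)
Step 6: cell (4,4)='.' (+1 fires, +3 burnt)
Step 7: cell (4,4)='.' (+0 fires, +1 burnt)
  fire out at step 7

3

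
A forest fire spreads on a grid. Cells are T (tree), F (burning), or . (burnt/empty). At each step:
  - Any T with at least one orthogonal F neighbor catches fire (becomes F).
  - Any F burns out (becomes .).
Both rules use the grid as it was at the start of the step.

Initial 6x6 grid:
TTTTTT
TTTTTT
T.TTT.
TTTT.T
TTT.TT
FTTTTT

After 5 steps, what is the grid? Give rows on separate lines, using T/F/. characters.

Step 1: 2 trees catch fire, 1 burn out
  TTTTTT
  TTTTTT
  T.TTT.
  TTTT.T
  FTT.TT
  .FTTTT
Step 2: 3 trees catch fire, 2 burn out
  TTTTTT
  TTTTTT
  T.TTT.
  FTTT.T
  .FT.TT
  ..FTTT
Step 3: 4 trees catch fire, 3 burn out
  TTTTTT
  TTTTTT
  F.TTT.
  .FTT.T
  ..F.TT
  ...FTT
Step 4: 3 trees catch fire, 4 burn out
  TTTTTT
  FTTTTT
  ..TTT.
  ..FT.T
  ....TT
  ....FT
Step 5: 6 trees catch fire, 3 burn out
  FTTTTT
  .FTTTT
  ..FTT.
  ...F.T
  ....FT
  .....F

FTTTTT
.FTTTT
..FTT.
...F.T
....FT
.....F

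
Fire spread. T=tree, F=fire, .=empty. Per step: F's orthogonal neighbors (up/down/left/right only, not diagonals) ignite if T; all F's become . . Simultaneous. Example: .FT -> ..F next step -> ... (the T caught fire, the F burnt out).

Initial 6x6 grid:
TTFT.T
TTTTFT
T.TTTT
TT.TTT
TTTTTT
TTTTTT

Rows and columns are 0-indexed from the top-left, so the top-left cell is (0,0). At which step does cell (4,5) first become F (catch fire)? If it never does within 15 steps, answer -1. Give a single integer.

Step 1: cell (4,5)='T' (+6 fires, +2 burnt)
Step 2: cell (4,5)='T' (+7 fires, +6 burnt)
Step 3: cell (4,5)='T' (+4 fires, +7 burnt)
Step 4: cell (4,5)='F' (+4 fires, +4 burnt)
  -> target ignites at step 4
Step 5: cell (4,5)='.' (+4 fires, +4 burnt)
Step 6: cell (4,5)='.' (+4 fires, +4 burnt)
Step 7: cell (4,5)='.' (+2 fires, +4 burnt)
Step 8: cell (4,5)='.' (+0 fires, +2 burnt)
  fire out at step 8

4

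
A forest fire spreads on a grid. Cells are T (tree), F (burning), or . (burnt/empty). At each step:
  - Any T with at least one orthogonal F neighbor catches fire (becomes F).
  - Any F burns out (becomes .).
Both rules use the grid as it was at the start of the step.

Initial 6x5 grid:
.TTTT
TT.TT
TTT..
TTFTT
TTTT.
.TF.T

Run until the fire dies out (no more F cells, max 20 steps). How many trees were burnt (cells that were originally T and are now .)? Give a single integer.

Answer: 20

Derivation:
Step 1: +5 fires, +2 burnt (F count now 5)
Step 2: +5 fires, +5 burnt (F count now 5)
Step 3: +3 fires, +5 burnt (F count now 3)
Step 4: +2 fires, +3 burnt (F count now 2)
Step 5: +1 fires, +2 burnt (F count now 1)
Step 6: +1 fires, +1 burnt (F count now 1)
Step 7: +2 fires, +1 burnt (F count now 2)
Step 8: +1 fires, +2 burnt (F count now 1)
Step 9: +0 fires, +1 burnt (F count now 0)
Fire out after step 9
Initially T: 21, now '.': 29
Total burnt (originally-T cells now '.'): 20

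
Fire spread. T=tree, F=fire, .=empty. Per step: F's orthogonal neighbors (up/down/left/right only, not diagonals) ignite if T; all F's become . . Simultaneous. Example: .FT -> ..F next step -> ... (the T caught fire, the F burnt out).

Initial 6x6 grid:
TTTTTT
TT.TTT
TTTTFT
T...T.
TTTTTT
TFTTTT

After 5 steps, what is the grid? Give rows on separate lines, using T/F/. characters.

Step 1: 7 trees catch fire, 2 burn out
  TTTTTT
  TT.TFT
  TTTF.F
  T...F.
  TFTTTT
  F.FTTT
Step 2: 8 trees catch fire, 7 burn out
  TTTTFT
  TT.F.F
  TTF...
  T.....
  F.FTFT
  ...FTT
Step 3: 7 trees catch fire, 8 burn out
  TTTF.F
  TT....
  TF....
  F.....
  ...F.F
  ....FT
Step 4: 4 trees catch fire, 7 burn out
  TTF...
  TF....
  F.....
  ......
  ......
  .....F
Step 5: 2 trees catch fire, 4 burn out
  TF....
  F.....
  ......
  ......
  ......
  ......

TF....
F.....
......
......
......
......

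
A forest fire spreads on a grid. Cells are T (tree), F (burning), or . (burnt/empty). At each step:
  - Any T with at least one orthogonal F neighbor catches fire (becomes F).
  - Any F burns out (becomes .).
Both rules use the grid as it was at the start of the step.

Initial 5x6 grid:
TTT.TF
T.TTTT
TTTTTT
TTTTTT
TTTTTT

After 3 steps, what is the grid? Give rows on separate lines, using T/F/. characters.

Step 1: 2 trees catch fire, 1 burn out
  TTT.F.
  T.TTTF
  TTTTTT
  TTTTTT
  TTTTTT
Step 2: 2 trees catch fire, 2 burn out
  TTT...
  T.TTF.
  TTTTTF
  TTTTTT
  TTTTTT
Step 3: 3 trees catch fire, 2 burn out
  TTT...
  T.TF..
  TTTTF.
  TTTTTF
  TTTTTT

TTT...
T.TF..
TTTTF.
TTTTTF
TTTTTT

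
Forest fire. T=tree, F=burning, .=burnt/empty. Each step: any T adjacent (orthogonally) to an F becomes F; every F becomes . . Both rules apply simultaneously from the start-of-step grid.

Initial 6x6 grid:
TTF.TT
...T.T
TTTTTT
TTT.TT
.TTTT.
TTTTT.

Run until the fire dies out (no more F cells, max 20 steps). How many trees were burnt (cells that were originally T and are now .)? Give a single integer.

Answer: 2

Derivation:
Step 1: +1 fires, +1 burnt (F count now 1)
Step 2: +1 fires, +1 burnt (F count now 1)
Step 3: +0 fires, +1 burnt (F count now 0)
Fire out after step 3
Initially T: 26, now '.': 12
Total burnt (originally-T cells now '.'): 2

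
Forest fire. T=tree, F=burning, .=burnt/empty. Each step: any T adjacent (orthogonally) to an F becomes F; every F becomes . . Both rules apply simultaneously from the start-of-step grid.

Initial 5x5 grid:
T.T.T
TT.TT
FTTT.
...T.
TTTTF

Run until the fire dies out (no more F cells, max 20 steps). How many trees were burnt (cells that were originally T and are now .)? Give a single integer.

Answer: 14

Derivation:
Step 1: +3 fires, +2 burnt (F count now 3)
Step 2: +5 fires, +3 burnt (F count now 5)
Step 3: +2 fires, +5 burnt (F count now 2)
Step 4: +2 fires, +2 burnt (F count now 2)
Step 5: +1 fires, +2 burnt (F count now 1)
Step 6: +1 fires, +1 burnt (F count now 1)
Step 7: +0 fires, +1 burnt (F count now 0)
Fire out after step 7
Initially T: 15, now '.': 24
Total burnt (originally-T cells now '.'): 14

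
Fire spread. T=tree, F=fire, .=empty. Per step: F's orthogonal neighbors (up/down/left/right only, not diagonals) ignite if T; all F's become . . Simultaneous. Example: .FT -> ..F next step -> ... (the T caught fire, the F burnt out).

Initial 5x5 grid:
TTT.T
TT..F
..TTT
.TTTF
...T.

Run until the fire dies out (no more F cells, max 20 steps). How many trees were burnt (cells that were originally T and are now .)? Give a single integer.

Step 1: +3 fires, +2 burnt (F count now 3)
Step 2: +3 fires, +3 burnt (F count now 3)
Step 3: +2 fires, +3 burnt (F count now 2)
Step 4: +0 fires, +2 burnt (F count now 0)
Fire out after step 4
Initially T: 13, now '.': 20
Total burnt (originally-T cells now '.'): 8

Answer: 8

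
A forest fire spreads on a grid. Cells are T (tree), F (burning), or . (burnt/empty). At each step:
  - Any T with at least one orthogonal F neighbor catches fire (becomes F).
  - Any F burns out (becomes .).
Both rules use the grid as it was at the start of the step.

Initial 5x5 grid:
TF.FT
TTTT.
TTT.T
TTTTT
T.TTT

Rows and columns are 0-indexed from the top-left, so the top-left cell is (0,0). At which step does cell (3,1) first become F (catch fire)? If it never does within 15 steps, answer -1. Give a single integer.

Step 1: cell (3,1)='T' (+4 fires, +2 burnt)
Step 2: cell (3,1)='T' (+3 fires, +4 burnt)
Step 3: cell (3,1)='F' (+3 fires, +3 burnt)
  -> target ignites at step 3
Step 4: cell (3,1)='.' (+2 fires, +3 burnt)
Step 5: cell (3,1)='.' (+3 fires, +2 burnt)
Step 6: cell (3,1)='.' (+2 fires, +3 burnt)
Step 7: cell (3,1)='.' (+2 fires, +2 burnt)
Step 8: cell (3,1)='.' (+0 fires, +2 burnt)
  fire out at step 8

3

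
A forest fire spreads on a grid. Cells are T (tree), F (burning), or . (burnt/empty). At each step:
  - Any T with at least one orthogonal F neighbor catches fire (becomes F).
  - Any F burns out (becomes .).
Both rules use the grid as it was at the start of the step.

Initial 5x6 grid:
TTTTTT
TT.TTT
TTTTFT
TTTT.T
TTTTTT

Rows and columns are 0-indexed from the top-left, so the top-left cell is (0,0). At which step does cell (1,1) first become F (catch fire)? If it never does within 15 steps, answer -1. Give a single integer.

Step 1: cell (1,1)='T' (+3 fires, +1 burnt)
Step 2: cell (1,1)='T' (+6 fires, +3 burnt)
Step 3: cell (1,1)='T' (+6 fires, +6 burnt)
Step 4: cell (1,1)='F' (+6 fires, +6 burnt)
  -> target ignites at step 4
Step 5: cell (1,1)='.' (+4 fires, +6 burnt)
Step 6: cell (1,1)='.' (+2 fires, +4 burnt)
Step 7: cell (1,1)='.' (+0 fires, +2 burnt)
  fire out at step 7

4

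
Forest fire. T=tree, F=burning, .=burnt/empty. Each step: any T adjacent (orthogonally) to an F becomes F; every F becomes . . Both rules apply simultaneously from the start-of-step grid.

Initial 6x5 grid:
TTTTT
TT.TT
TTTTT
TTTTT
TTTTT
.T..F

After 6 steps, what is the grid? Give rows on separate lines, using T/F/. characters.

Step 1: 1 trees catch fire, 1 burn out
  TTTTT
  TT.TT
  TTTTT
  TTTTT
  TTTTF
  .T...
Step 2: 2 trees catch fire, 1 burn out
  TTTTT
  TT.TT
  TTTTT
  TTTTF
  TTTF.
  .T...
Step 3: 3 trees catch fire, 2 burn out
  TTTTT
  TT.TT
  TTTTF
  TTTF.
  TTF..
  .T...
Step 4: 4 trees catch fire, 3 burn out
  TTTTT
  TT.TF
  TTTF.
  TTF..
  TF...
  .T...
Step 5: 6 trees catch fire, 4 burn out
  TTTTF
  TT.F.
  TTF..
  TF...
  F....
  .F...
Step 6: 3 trees catch fire, 6 burn out
  TTTF.
  TT...
  TF...
  F....
  .....
  .....

TTTF.
TT...
TF...
F....
.....
.....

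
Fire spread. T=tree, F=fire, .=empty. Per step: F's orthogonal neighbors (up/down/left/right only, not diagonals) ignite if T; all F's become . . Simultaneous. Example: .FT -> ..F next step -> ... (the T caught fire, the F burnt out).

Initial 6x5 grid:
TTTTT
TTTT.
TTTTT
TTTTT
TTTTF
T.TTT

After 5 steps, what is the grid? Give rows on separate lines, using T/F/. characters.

Step 1: 3 trees catch fire, 1 burn out
  TTTTT
  TTTT.
  TTTTT
  TTTTF
  TTTF.
  T.TTF
Step 2: 4 trees catch fire, 3 burn out
  TTTTT
  TTTT.
  TTTTF
  TTTF.
  TTF..
  T.TF.
Step 3: 4 trees catch fire, 4 burn out
  TTTTT
  TTTT.
  TTTF.
  TTF..
  TF...
  T.F..
Step 4: 4 trees catch fire, 4 burn out
  TTTTT
  TTTF.
  TTF..
  TF...
  F....
  T....
Step 5: 5 trees catch fire, 4 burn out
  TTTFT
  TTF..
  TF...
  F....
  .....
  F....

TTTFT
TTF..
TF...
F....
.....
F....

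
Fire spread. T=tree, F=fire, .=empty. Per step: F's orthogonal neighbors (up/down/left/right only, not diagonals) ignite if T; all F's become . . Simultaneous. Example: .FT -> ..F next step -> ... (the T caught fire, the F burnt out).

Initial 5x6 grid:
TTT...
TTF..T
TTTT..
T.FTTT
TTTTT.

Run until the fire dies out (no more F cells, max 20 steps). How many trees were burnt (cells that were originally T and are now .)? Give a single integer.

Answer: 18

Derivation:
Step 1: +5 fires, +2 burnt (F count now 5)
Step 2: +7 fires, +5 burnt (F count now 7)
Step 3: +5 fires, +7 burnt (F count now 5)
Step 4: +1 fires, +5 burnt (F count now 1)
Step 5: +0 fires, +1 burnt (F count now 0)
Fire out after step 5
Initially T: 19, now '.': 29
Total burnt (originally-T cells now '.'): 18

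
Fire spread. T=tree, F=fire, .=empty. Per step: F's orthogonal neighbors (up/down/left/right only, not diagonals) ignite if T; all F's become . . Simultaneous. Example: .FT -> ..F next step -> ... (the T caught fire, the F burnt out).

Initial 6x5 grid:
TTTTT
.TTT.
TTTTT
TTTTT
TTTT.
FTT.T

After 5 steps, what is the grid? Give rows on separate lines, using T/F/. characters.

Step 1: 2 trees catch fire, 1 burn out
  TTTTT
  .TTT.
  TTTTT
  TTTTT
  FTTT.
  .FT.T
Step 2: 3 trees catch fire, 2 burn out
  TTTTT
  .TTT.
  TTTTT
  FTTTT
  .FTT.
  ..F.T
Step 3: 3 trees catch fire, 3 burn out
  TTTTT
  .TTT.
  FTTTT
  .FTTT
  ..FT.
  ....T
Step 4: 3 trees catch fire, 3 burn out
  TTTTT
  .TTT.
  .FTTT
  ..FTT
  ...F.
  ....T
Step 5: 3 trees catch fire, 3 burn out
  TTTTT
  .FTT.
  ..FTT
  ...FT
  .....
  ....T

TTTTT
.FTT.
..FTT
...FT
.....
....T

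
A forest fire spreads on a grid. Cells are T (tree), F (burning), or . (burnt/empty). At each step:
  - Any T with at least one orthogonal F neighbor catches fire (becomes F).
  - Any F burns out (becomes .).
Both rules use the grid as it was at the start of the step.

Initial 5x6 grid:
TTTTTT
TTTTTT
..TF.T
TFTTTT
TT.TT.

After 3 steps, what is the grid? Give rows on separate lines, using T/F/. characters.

Step 1: 6 trees catch fire, 2 burn out
  TTTTTT
  TTTFTT
  ..F..T
  F.FFTT
  TF.TT.
Step 2: 6 trees catch fire, 6 burn out
  TTTFTT
  TTF.FT
  .....T
  ....FT
  F..FT.
Step 3: 6 trees catch fire, 6 burn out
  TTF.FT
  TF...F
  .....T
  .....F
  ....F.

TTF.FT
TF...F
.....T
.....F
....F.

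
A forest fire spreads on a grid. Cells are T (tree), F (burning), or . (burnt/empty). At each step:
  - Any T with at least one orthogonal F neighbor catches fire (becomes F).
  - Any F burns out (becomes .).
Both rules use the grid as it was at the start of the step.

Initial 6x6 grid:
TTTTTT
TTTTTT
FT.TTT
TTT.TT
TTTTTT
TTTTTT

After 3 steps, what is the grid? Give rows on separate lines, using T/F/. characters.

Step 1: 3 trees catch fire, 1 burn out
  TTTTTT
  FTTTTT
  .F.TTT
  FTT.TT
  TTTTTT
  TTTTTT
Step 2: 4 trees catch fire, 3 burn out
  FTTTTT
  .FTTTT
  ...TTT
  .FT.TT
  FTTTTT
  TTTTTT
Step 3: 5 trees catch fire, 4 burn out
  .FTTTT
  ..FTTT
  ...TTT
  ..F.TT
  .FTTTT
  FTTTTT

.FTTTT
..FTTT
...TTT
..F.TT
.FTTTT
FTTTTT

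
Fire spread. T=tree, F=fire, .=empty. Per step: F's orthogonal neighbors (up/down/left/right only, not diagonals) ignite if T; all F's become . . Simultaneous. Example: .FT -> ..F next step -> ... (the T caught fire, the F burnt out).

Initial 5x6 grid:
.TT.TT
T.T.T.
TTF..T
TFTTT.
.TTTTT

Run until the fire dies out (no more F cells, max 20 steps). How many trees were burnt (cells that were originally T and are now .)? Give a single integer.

Answer: 15

Derivation:
Step 1: +5 fires, +2 burnt (F count now 5)
Step 2: +4 fires, +5 burnt (F count now 4)
Step 3: +4 fires, +4 burnt (F count now 4)
Step 4: +1 fires, +4 burnt (F count now 1)
Step 5: +1 fires, +1 burnt (F count now 1)
Step 6: +0 fires, +1 burnt (F count now 0)
Fire out after step 6
Initially T: 19, now '.': 26
Total burnt (originally-T cells now '.'): 15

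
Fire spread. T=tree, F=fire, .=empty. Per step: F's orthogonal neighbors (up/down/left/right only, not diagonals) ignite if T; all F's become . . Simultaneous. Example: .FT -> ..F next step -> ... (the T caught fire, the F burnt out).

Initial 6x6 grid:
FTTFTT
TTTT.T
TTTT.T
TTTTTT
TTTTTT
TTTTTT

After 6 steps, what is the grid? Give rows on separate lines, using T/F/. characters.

Step 1: 5 trees catch fire, 2 burn out
  .FF.FT
  FTTF.T
  TTTT.T
  TTTTTT
  TTTTTT
  TTTTTT
Step 2: 5 trees catch fire, 5 burn out
  .....F
  .FF..T
  FTTF.T
  TTTTTT
  TTTTTT
  TTTTTT
Step 3: 5 trees catch fire, 5 burn out
  ......
  .....F
  .FF..T
  FTTFTT
  TTTTTT
  TTTTTT
Step 4: 6 trees catch fire, 5 burn out
  ......
  ......
  .....F
  .FF.FT
  FTTFTT
  TTTTTT
Step 5: 6 trees catch fire, 6 burn out
  ......
  ......
  ......
  .....F
  .FF.FT
  FTTFTT
Step 6: 4 trees catch fire, 6 burn out
  ......
  ......
  ......
  ......
  .....F
  .FF.FT

......
......
......
......
.....F
.FF.FT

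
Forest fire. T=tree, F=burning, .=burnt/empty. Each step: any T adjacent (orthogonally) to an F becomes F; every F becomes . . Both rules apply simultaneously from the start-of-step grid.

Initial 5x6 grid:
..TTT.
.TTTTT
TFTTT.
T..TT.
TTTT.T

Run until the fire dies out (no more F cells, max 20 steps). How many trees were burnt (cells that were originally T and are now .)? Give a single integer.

Step 1: +3 fires, +1 burnt (F count now 3)
Step 2: +3 fires, +3 burnt (F count now 3)
Step 3: +5 fires, +3 burnt (F count now 5)
Step 4: +5 fires, +5 burnt (F count now 5)
Step 5: +3 fires, +5 burnt (F count now 3)
Step 6: +0 fires, +3 burnt (F count now 0)
Fire out after step 6
Initially T: 20, now '.': 29
Total burnt (originally-T cells now '.'): 19

Answer: 19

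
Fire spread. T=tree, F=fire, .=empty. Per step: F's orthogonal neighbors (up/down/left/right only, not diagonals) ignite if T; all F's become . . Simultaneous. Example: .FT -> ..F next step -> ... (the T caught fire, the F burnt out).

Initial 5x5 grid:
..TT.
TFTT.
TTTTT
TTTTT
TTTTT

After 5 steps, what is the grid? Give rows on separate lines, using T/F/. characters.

Step 1: 3 trees catch fire, 1 burn out
  ..TT.
  F.FT.
  TFTTT
  TTTTT
  TTTTT
Step 2: 5 trees catch fire, 3 burn out
  ..FT.
  ...F.
  F.FTT
  TFTTT
  TTTTT
Step 3: 5 trees catch fire, 5 burn out
  ...F.
  .....
  ...FT
  F.FTT
  TFTTT
Step 4: 4 trees catch fire, 5 burn out
  .....
  .....
  ....F
  ...FT
  F.FTT
Step 5: 2 trees catch fire, 4 burn out
  .....
  .....
  .....
  ....F
  ...FT

.....
.....
.....
....F
...FT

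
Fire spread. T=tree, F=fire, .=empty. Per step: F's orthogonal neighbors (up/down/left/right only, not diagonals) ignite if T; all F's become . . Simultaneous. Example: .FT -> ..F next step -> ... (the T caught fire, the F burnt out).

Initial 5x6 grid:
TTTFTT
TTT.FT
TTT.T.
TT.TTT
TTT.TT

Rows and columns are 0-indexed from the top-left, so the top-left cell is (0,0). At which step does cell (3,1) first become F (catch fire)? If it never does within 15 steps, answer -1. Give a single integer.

Step 1: cell (3,1)='T' (+4 fires, +2 burnt)
Step 2: cell (3,1)='T' (+4 fires, +4 burnt)
Step 3: cell (3,1)='T' (+6 fires, +4 burnt)
Step 4: cell (3,1)='T' (+3 fires, +6 burnt)
Step 5: cell (3,1)='F' (+2 fires, +3 burnt)
  -> target ignites at step 5
Step 6: cell (3,1)='.' (+2 fires, +2 burnt)
Step 7: cell (3,1)='.' (+2 fires, +2 burnt)
Step 8: cell (3,1)='.' (+0 fires, +2 burnt)
  fire out at step 8

5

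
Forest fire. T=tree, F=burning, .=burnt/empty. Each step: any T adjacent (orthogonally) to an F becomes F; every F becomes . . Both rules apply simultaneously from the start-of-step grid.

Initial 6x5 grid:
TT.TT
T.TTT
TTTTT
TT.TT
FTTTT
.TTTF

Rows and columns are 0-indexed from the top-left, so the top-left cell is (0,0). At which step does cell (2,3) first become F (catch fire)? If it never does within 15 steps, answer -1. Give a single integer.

Step 1: cell (2,3)='T' (+4 fires, +2 burnt)
Step 2: cell (2,3)='T' (+7 fires, +4 burnt)
Step 3: cell (2,3)='T' (+4 fires, +7 burnt)
Step 4: cell (2,3)='F' (+4 fires, +4 burnt)
  -> target ignites at step 4
Step 5: cell (2,3)='.' (+4 fires, +4 burnt)
Step 6: cell (2,3)='.' (+1 fires, +4 burnt)
Step 7: cell (2,3)='.' (+0 fires, +1 burnt)
  fire out at step 7

4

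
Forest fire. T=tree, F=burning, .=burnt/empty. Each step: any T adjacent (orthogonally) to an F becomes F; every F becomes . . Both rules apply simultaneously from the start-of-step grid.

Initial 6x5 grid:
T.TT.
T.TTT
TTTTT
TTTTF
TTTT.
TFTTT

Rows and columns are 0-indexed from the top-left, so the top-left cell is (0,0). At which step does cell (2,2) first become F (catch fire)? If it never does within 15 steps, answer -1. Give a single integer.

Step 1: cell (2,2)='T' (+5 fires, +2 burnt)
Step 2: cell (2,2)='T' (+8 fires, +5 burnt)
Step 3: cell (2,2)='F' (+5 fires, +8 burnt)
  -> target ignites at step 3
Step 4: cell (2,2)='.' (+3 fires, +5 burnt)
Step 5: cell (2,2)='.' (+2 fires, +3 burnt)
Step 6: cell (2,2)='.' (+1 fires, +2 burnt)
Step 7: cell (2,2)='.' (+0 fires, +1 burnt)
  fire out at step 7

3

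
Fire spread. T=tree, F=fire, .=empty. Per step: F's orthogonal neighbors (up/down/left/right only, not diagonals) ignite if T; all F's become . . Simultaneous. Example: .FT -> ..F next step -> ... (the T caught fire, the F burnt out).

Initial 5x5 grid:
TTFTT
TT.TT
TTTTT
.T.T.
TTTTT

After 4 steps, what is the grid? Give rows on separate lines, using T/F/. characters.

Step 1: 2 trees catch fire, 1 burn out
  TF.FT
  TT.TT
  TTTTT
  .T.T.
  TTTTT
Step 2: 4 trees catch fire, 2 burn out
  F...F
  TF.FT
  TTTTT
  .T.T.
  TTTTT
Step 3: 4 trees catch fire, 4 burn out
  .....
  F...F
  TFTFT
  .T.T.
  TTTTT
Step 4: 5 trees catch fire, 4 burn out
  .....
  .....
  F.F.F
  .F.F.
  TTTTT

.....
.....
F.F.F
.F.F.
TTTTT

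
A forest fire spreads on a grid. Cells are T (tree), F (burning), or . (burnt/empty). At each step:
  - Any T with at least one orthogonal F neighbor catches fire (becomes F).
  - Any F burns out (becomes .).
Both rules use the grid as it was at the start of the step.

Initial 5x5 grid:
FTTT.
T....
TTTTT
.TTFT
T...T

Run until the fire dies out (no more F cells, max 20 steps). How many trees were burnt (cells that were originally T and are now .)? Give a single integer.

Answer: 13

Derivation:
Step 1: +5 fires, +2 burnt (F count now 5)
Step 2: +6 fires, +5 burnt (F count now 6)
Step 3: +2 fires, +6 burnt (F count now 2)
Step 4: +0 fires, +2 burnt (F count now 0)
Fire out after step 4
Initially T: 14, now '.': 24
Total burnt (originally-T cells now '.'): 13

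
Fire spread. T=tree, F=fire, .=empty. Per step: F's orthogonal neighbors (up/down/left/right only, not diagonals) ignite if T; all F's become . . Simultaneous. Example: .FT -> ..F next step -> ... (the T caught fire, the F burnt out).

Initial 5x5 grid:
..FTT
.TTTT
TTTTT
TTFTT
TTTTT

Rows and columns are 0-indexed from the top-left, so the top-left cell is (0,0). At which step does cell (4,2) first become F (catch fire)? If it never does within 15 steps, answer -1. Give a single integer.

Step 1: cell (4,2)='F' (+6 fires, +2 burnt)
  -> target ignites at step 1
Step 2: cell (4,2)='.' (+9 fires, +6 burnt)
Step 3: cell (4,2)='.' (+5 fires, +9 burnt)
Step 4: cell (4,2)='.' (+0 fires, +5 burnt)
  fire out at step 4

1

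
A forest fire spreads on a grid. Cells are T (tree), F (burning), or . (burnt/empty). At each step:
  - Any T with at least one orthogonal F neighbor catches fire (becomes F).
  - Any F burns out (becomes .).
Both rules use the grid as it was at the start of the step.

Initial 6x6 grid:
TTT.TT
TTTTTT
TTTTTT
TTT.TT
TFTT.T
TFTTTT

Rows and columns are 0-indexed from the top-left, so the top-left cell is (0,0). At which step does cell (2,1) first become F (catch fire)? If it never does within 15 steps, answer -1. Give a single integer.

Step 1: cell (2,1)='T' (+5 fires, +2 burnt)
Step 2: cell (2,1)='F' (+5 fires, +5 burnt)
  -> target ignites at step 2
Step 3: cell (2,1)='.' (+4 fires, +5 burnt)
Step 4: cell (2,1)='.' (+5 fires, +4 burnt)
Step 5: cell (2,1)='.' (+5 fires, +5 burnt)
Step 6: cell (2,1)='.' (+4 fires, +5 burnt)
Step 7: cell (2,1)='.' (+2 fires, +4 burnt)
Step 8: cell (2,1)='.' (+1 fires, +2 burnt)
Step 9: cell (2,1)='.' (+0 fires, +1 burnt)
  fire out at step 9

2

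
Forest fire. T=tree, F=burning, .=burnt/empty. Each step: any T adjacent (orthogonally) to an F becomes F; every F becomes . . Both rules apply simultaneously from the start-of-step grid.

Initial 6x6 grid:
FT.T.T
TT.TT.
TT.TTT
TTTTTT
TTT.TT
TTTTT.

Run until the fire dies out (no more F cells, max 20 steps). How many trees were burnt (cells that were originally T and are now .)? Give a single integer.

Answer: 27

Derivation:
Step 1: +2 fires, +1 burnt (F count now 2)
Step 2: +2 fires, +2 burnt (F count now 2)
Step 3: +2 fires, +2 burnt (F count now 2)
Step 4: +2 fires, +2 burnt (F count now 2)
Step 5: +3 fires, +2 burnt (F count now 3)
Step 6: +3 fires, +3 burnt (F count now 3)
Step 7: +3 fires, +3 burnt (F count now 3)
Step 8: +5 fires, +3 burnt (F count now 5)
Step 9: +5 fires, +5 burnt (F count now 5)
Step 10: +0 fires, +5 burnt (F count now 0)
Fire out after step 10
Initially T: 28, now '.': 35
Total burnt (originally-T cells now '.'): 27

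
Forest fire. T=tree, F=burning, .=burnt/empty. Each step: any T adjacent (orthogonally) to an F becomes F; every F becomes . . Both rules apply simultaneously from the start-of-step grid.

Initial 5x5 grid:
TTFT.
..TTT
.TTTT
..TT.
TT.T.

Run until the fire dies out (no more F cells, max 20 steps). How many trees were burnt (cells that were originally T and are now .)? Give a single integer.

Answer: 13

Derivation:
Step 1: +3 fires, +1 burnt (F count now 3)
Step 2: +3 fires, +3 burnt (F count now 3)
Step 3: +4 fires, +3 burnt (F count now 4)
Step 4: +2 fires, +4 burnt (F count now 2)
Step 5: +1 fires, +2 burnt (F count now 1)
Step 6: +0 fires, +1 burnt (F count now 0)
Fire out after step 6
Initially T: 15, now '.': 23
Total burnt (originally-T cells now '.'): 13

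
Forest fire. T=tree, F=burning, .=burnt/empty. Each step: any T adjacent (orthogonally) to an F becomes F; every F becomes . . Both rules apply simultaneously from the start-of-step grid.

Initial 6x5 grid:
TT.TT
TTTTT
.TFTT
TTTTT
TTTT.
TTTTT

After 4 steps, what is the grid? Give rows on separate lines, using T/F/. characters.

Step 1: 4 trees catch fire, 1 burn out
  TT.TT
  TTFTT
  .F.FT
  TTFTT
  TTTT.
  TTTTT
Step 2: 6 trees catch fire, 4 burn out
  TT.TT
  TF.FT
  ....F
  TF.FT
  TTFT.
  TTTTT
Step 3: 9 trees catch fire, 6 burn out
  TF.FT
  F...F
  .....
  F...F
  TF.F.
  TTFTT
Step 4: 5 trees catch fire, 9 burn out
  F...F
  .....
  .....
  .....
  F....
  TF.FT

F...F
.....
.....
.....
F....
TF.FT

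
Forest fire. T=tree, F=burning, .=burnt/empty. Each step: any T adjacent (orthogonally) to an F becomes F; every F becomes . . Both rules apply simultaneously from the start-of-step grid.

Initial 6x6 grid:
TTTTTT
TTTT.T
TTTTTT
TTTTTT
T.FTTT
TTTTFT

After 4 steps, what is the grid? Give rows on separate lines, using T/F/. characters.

Step 1: 6 trees catch fire, 2 burn out
  TTTTTT
  TTTT.T
  TTTTTT
  TTFTTT
  T..FFT
  TTFF.F
Step 2: 6 trees catch fire, 6 burn out
  TTTTTT
  TTTT.T
  TTFTTT
  TF.FFT
  T....F
  TF....
Step 3: 7 trees catch fire, 6 burn out
  TTTTTT
  TTFT.T
  TF.FFT
  F....F
  T.....
  F.....
Step 4: 6 trees catch fire, 7 burn out
  TTFTTT
  TF.F.T
  F....F
  ......
  F.....
  ......

TTFTTT
TF.F.T
F....F
......
F.....
......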